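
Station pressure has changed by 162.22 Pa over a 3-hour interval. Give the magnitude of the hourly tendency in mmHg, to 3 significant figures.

162.22 Pa / 3 h × 0.00750062 mmHg/Pa = 0.406 mmHg/h.

0.406 mmHg per hour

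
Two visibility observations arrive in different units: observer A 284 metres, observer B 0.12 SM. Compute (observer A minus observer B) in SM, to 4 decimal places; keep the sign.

0.0565 SM

observer A: 284 m = 0.176469 SM.
Difference: 0.176469 − 0.120000 = 0.0565 SM.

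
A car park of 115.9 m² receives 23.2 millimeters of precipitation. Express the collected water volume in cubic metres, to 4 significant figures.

2.689 cubic metres

1 mm over 1 m² is 1 L, so volume = 23.2 × 115.9 = 2688.88 L = 2.689 m³.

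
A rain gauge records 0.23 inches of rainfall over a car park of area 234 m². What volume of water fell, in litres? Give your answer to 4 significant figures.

1367 litres

Depth: 0.23 in × 25.4 = 5.842 mm.
1 mm over 1 m² is 1 L, so volume = 5.842 × 234 = 1367.028 L ≈ 1367 L.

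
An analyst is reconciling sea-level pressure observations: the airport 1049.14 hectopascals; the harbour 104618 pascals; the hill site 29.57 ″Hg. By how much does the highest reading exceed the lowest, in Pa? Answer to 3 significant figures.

the airport: 1049.14 hPa = 104914.00 Pa.
the hill site: 29.57 inHg = 100135.52 Pa.
Spread: 104914.00 − 100135.52 = 4780 Pa.

4780 Pa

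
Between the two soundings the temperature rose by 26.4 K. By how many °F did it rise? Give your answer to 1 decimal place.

Converting a difference, only the 9/5 scale factor applies: Δ°F = 26.4 × 1.8 = 47.5 °F.

47.5 °F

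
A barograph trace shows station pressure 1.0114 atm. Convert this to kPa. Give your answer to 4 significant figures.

1 atm = 101.325 kPa, so 1.0114 × 101.325 = 102.5 kPa.

102.5 kPa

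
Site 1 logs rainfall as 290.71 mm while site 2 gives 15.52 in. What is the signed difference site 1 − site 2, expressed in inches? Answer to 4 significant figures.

-4.075 in

site 1: 290.71 mm = 11.44528 in.
Difference: 11.44528 − 15.52000 = -4.075 in.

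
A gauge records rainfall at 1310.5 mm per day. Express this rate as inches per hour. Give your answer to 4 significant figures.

1310.5 mm/day × 0.0393701 in/mm × 0.0416667 day/hour = 2.150 in/hour.

2.150 in/hour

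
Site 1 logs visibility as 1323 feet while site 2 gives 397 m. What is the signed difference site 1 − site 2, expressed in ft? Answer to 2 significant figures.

21 ft

site 2: 397 m = 1302.49 ft.
Difference: 1323.00 − 1302.49 = 21 ft.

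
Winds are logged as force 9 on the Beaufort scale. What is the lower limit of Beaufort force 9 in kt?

Beaufort 9 (strong gale) spans 41–47 knots.

41 kt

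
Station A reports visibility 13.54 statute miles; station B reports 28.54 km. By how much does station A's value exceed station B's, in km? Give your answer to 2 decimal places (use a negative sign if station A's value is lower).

-6.75 km

station A: 13.54 SM = 21.7905 km.
Difference: 21.7905 − 28.5400 = -6.75 km.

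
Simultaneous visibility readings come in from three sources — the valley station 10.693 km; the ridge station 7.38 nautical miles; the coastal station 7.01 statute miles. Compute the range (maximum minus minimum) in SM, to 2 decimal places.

1.85 SM

the valley station: 10.693 km = 6.6443 SM.
the ridge station: 7.38 nmi = 8.4928 SM.
Spread: 8.4928 − 6.6443 = 1.85 SM.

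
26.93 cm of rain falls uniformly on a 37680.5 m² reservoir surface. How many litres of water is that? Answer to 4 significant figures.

10150000 litres

Depth: 26.93 cm × 10 = 269.3 mm.
1 mm over 1 m² is 1 L, so volume = 269.3 × 37680.5 = 10147359 L ≈ 10150000 L.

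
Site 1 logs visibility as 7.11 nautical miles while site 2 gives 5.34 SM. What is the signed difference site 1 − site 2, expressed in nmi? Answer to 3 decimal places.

2.470 nmi

site 2: 5.34 SM = 4.64033 nmi.
Difference: 7.11000 − 4.64033 = 2.470 nmi.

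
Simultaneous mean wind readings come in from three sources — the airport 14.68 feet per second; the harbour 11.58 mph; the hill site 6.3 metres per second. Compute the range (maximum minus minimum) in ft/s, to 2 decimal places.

the harbour: 11.58 mph = 16.9840 ft/s.
the hill site: 6.3 m/s = 20.6693 ft/s.
Spread: 20.6693 − 14.6800 = 5.99 ft/s.

5.99 ft/s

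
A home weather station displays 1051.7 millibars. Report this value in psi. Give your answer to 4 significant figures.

15.25 psi

1 mb = 0.0145038 psi, so 1051.7 × 0.0145038 = 15.25 psi.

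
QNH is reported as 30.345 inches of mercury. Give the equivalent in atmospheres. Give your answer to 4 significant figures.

1 inHg = 0.0334211 atm, so 30.345 × 0.0334211 = 1.014 atm.

1.014 atm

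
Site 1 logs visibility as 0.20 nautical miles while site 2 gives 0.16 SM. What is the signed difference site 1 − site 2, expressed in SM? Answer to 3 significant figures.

0.0702 SM

site 1: 0.20 nmi = 0.230156 SM.
Difference: 0.230156 − 0.160000 = 0.0702 SM.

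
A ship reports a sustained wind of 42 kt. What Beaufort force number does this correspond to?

Beaufort force 9

42 kt lies in the Beaufort 9 band (strong gale, 41–47 kt).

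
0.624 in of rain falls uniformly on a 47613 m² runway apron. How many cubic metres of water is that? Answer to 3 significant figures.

Depth: 0.624 in × 25.4 = 15.8496 mm.
1 mm over 1 m² is 1 L, so volume = 15.8496 × 47613 = 754647 L = 755 m³.

755 cubic metres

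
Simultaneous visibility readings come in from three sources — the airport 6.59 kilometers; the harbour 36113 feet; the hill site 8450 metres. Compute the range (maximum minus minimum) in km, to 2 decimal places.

4.42 km

the harbour: 36113 ft = 11.0072 km.
the hill site: 8450 m = 8.4500 km.
Spread: 11.0072 − 6.5900 = 4.42 km.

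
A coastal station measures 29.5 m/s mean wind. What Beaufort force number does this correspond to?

29.5 m/s lies in the Beaufort 11 band (violent storm, 28.5–32.6 m/s).

Beaufort force 11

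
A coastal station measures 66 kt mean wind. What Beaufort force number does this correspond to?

66 kt lies in the Beaufort 12 band (hurricane force, ≥64 kt).

Beaufort force 12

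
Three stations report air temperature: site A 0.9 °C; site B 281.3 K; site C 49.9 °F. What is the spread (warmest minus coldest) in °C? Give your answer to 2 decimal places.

site B: 281.3 K = 8.150 °C.
site C: 49.9 °F = 9.944 °C.
Spread: 9.944 − 0.900 = 9.044 °C.

9.04 °C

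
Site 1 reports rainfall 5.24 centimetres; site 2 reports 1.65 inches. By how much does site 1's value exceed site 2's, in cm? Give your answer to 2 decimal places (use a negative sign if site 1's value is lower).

1.05 cm

site 2: 1.65 in = 4.1910 cm.
Difference: 5.2400 − 4.1910 = 1.05 cm.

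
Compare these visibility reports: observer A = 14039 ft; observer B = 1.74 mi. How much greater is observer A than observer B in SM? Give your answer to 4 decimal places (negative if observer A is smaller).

0.9189 SM

observer A: 14039 ft = 2.658902 SM.
Difference: 2.658902 − 1.740000 = 0.9189 SM.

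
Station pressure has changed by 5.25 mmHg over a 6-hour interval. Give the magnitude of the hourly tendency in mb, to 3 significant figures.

1.17 mb per hour

5.25 mmHg / 6 h × 1.33322 mb/mmHg = 1.17 mb/h.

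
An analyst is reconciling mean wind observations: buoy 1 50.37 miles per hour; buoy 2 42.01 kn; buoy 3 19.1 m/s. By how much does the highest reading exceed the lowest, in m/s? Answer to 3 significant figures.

buoy 1: 50.37 mph = 22.5174 m/s.
buoy 2: 42.01 kt = 21.6118 m/s.
Spread: 22.5174 − 19.1000 = 3.42 m/s.

3.42 m/s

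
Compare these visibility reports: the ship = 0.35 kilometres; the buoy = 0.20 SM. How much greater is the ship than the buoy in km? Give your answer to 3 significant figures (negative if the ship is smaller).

the buoy: 0.20 SM = 0.321869 km.
Difference: 0.350000 − 0.321869 = 0.0281 km.

0.0281 km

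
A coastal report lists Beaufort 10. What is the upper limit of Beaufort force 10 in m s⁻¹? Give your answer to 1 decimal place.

Beaufort 10 (storm) spans 24.5–28.4 m/s.

28.4 m/s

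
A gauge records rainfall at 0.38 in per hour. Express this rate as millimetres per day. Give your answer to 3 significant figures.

232 mm/day

0.38 in/hour × 25.4 mm/in × 24 hour/day = 232 mm/day.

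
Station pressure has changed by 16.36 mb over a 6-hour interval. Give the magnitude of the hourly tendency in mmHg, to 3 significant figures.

2.05 mmHg per hour

16.36 mb / 6 h × 0.750062 mmHg/mb = 2.05 mmHg/h.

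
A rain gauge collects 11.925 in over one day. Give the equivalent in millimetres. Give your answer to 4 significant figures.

1 in = 25.4 mm, so 11.925 × 25.4 = 302.9 mm.

302.9 mm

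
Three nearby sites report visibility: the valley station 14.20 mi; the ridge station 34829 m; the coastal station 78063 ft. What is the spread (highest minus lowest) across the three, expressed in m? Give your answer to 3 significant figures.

12000 m

the valley station: 14.20 SM = 22852.68 m.
the coastal station: 78063 ft = 23793.60 m.
Spread: 34829.00 − 22852.68 = 12000 m.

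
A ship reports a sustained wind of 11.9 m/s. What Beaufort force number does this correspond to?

11.9 m/s lies in the Beaufort 6 band (strong breeze, 10.8–13.8 m/s).

Beaufort force 6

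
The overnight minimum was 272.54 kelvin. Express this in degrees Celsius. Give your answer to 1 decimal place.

°C = 272.54 − 273.15 = -0.6 °C.

-0.6 °C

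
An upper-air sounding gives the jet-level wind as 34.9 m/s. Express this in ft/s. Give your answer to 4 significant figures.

1 m/s = 3.28084 ft/s, so 34.9 × 3.28084 = 114.5 ft/s.

114.5 ft/s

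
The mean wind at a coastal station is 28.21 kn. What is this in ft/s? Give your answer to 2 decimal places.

47.61 ft/s

1 kt = 1.68781 ft/s, so 28.21 × 1.68781 = 47.61 ft/s.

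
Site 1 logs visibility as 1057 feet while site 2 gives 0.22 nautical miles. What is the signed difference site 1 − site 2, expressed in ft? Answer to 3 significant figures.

site 2: 0.22 nmi = 1336.75 ft.
Difference: 1057.00 − 1336.75 = -280 ft.

-280 ft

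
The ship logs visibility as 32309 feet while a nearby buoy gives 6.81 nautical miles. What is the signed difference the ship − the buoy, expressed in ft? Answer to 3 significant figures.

the buoy: 6.81 nmi = 41378.35 ft.
Difference: 32309.00 − 41378.35 = -9070 ft.

-9070 ft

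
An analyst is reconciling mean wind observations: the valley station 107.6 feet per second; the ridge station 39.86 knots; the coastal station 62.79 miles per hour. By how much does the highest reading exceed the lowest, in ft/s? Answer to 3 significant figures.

40.3 ft/s

the ridge station: 39.86 kt = 67.276 ft/s.
the coastal station: 62.79 mph = 92.092 ft/s.
Spread: 107.600 − 67.276 = 40.3 ft/s.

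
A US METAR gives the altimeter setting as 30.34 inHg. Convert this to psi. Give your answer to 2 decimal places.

14.90 psi

1 inHg = 0.491154 psi, so 30.34 × 0.491154 = 14.90 psi.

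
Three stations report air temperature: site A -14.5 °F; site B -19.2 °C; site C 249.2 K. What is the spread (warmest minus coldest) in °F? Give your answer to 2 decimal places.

11.94 °F

site A: -14.5 °F = -25.833 °C.
site C: 249.2 K = -23.950 °C.
Spread: (-19.200) − (-25.833) = 6.633 °C = 11.94 °F.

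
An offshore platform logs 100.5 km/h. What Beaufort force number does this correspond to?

Beaufort force 10

100.5 km/h = 27.9 m/s, which is Beaufort 10 (storm, 24.5–28.4 m/s).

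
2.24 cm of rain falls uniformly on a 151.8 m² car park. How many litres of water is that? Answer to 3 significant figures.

3400 litres

Depth: 2.24 cm × 10 = 22.4 mm.
1 mm over 1 m² is 1 L, so volume = 22.4 × 151.8 = 3400.32 L ≈ 3400 L.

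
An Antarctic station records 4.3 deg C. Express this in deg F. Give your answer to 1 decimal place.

39.7 °F

°F = °C × 9/5 + 32 = 4.3 × 1.8 + 32 = 39.7 °F.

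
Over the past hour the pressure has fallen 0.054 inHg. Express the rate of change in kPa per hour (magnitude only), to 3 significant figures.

0.054 inHg / 1 h × 3.38639 kPa/inHg = 0.183 kPa/h.

0.183 kPa per hour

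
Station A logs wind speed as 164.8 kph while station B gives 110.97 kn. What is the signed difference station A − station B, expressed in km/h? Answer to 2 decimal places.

-40.72 km/h

station B: 110.97 kt = 205.5164 km/h.
Difference: 164.8000 − 205.5164 = -40.72 km/h.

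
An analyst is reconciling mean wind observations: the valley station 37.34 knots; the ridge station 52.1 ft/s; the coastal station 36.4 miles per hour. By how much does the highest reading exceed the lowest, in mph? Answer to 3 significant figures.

7.45 mph

the valley station: 37.34 kt = 42.9701 mph.
the ridge station: 52.1 ft/s = 35.5227 mph.
Spread: 42.9701 − 35.5227 = 7.45 mph.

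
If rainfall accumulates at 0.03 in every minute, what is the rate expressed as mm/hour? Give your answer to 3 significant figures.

0.03 in/minute × 25.4 mm/in × 60 minute/hour = 45.7 mm/hour.

45.7 mm/hour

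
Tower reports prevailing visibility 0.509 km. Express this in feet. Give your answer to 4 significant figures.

1 km = 3280.84 ft, so 0.509 × 3280.84 = 1670 ft.

1670 ft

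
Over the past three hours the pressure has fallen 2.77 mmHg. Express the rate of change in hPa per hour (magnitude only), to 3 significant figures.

2.77 mmHg / 3 h × 1.33322 hPa/mmHg = 1.23 hPa/h.

1.23 hPa per hour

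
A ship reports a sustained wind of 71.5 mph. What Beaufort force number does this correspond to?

71.5 mph = 32.0 m/s, which is Beaufort 11 (violent storm, 28.5–32.6 m/s).

Beaufort force 11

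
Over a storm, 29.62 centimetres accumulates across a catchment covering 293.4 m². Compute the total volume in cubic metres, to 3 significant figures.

Depth: 29.62 cm × 10 = 296.2 mm.
1 mm over 1 m² is 1 L, so volume = 296.2 × 293.4 = 86905.08 L = 86.9 m³.

86.9 cubic metres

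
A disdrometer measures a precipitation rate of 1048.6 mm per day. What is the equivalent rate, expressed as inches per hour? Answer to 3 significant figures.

1048.6 mm/day × 0.0393701 in/mm × 0.0416667 day/hour = 1.72 in/hour.

1.72 in/hour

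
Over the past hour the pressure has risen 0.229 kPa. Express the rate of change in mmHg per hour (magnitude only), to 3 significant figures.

1.72 mmHg per hour

0.229 kPa / 1 h × 7.50062 mmHg/kPa = 1.72 mmHg/h.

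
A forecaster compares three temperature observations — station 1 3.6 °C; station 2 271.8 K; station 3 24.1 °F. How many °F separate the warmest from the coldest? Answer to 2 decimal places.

station 2: 271.8 K = -1.350 °C.
station 3: 24.1 °F = -4.389 °C.
Spread: 3.600 − (-4.389) = 7.989 °C = 14.38 °F.

14.38 °F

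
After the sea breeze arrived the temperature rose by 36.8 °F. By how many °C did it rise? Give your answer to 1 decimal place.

A change of 1 °C equals a change of 1.8 °F: Δ°C = 36.8 × 0.5556 = 20.4 °C.

20.4 °C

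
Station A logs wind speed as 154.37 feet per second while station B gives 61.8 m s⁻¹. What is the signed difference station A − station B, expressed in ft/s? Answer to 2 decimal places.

station B: 61.8 m/s = 202.7559 ft/s.
Difference: 154.3700 − 202.7559 = -48.39 ft/s.

-48.39 ft/s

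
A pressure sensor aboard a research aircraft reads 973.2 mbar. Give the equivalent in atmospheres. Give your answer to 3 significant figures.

0.960 atm

1 mb = 0.000986923 atm, so 973.2 × 0.000986923 = 0.960 atm.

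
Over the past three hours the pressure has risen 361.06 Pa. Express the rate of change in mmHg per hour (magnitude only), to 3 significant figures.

0.903 mmHg per hour

361.06 Pa / 3 h × 0.00750062 mmHg/Pa = 0.903 mmHg/h.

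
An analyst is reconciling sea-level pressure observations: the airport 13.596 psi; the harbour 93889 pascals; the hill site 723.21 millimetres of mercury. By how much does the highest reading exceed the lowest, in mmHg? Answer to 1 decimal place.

the airport: 13.596 psi = 703.116 mmHg.
the harbour: 93889 Pa = 704.225 mmHg.
Spread: 723.210 − 703.116 = 20.1 mmHg.

20.1 mmHg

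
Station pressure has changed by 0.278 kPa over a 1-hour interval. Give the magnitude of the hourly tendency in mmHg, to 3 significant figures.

2.09 mmHg per hour

0.278 kPa / 1 h × 7.50062 mmHg/kPa = 2.09 mmHg/h.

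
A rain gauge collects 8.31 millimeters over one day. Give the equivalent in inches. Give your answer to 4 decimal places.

1 mm = 0.0393701 in, so 8.31 × 0.0393701 = 0.3272 in.

0.3272 in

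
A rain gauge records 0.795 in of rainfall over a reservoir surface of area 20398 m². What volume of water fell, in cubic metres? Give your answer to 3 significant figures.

412 cubic metres

Depth: 0.795 in × 25.4 = 20.193 mm.
1 mm over 1 m² is 1 L, so volume = 20.193 × 20398 = 411896.81 L = 412 m³.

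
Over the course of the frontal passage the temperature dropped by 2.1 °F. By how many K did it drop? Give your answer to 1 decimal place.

A change of 1 °C equals a change of 1.8 °F: ΔK = 2.1 × 0.5556 = 1.2 K.

1.2 K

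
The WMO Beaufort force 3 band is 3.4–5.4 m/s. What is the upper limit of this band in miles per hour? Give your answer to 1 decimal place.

3.4–5.4 m/s × 2.237 = 7.6–12.1 mph.

12.1 mph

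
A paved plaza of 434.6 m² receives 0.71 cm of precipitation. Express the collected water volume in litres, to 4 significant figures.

Depth: 0.71 cm × 10 = 7.1 mm.
1 mm over 1 m² is 1 L, so volume = 7.1 × 434.6 = 3085.66 L ≈ 3086 L.

3086 litres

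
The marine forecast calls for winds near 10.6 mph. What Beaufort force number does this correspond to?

10.6 mph = 4.7 m/s, which is Beaufort 3 (gentle breeze, 3.4–5.4 m/s).

Beaufort force 3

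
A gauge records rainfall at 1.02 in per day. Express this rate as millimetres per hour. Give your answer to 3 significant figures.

1.08 mm/hour

1.02 in/day × 25.4 mm/in × 0.0416667 day/hour = 1.08 mm/hour.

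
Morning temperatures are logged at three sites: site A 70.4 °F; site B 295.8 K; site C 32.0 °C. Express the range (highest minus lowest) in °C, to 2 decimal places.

10.67 °C

site A: 70.4 °F = 21.333 °C.
site B: 295.8 K = 22.650 °C.
Spread: 32.000 − 21.333 = 10.667 °C.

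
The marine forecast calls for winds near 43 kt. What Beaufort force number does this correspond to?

43 kt lies in the Beaufort 9 band (strong gale, 41–47 kt).

Beaufort force 9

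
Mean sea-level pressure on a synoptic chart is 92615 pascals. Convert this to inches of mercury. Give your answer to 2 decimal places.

27.35 inHg

1 Pa = 0.0002953 inHg, so 92615 × 0.0002953 = 27.35 inHg.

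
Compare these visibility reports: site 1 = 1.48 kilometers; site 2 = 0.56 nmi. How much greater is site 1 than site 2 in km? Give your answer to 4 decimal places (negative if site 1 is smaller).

0.4429 km

site 2: 0.56 nmi = 1.037120 km.
Difference: 1.480000 − 1.037120 = 0.4429 km.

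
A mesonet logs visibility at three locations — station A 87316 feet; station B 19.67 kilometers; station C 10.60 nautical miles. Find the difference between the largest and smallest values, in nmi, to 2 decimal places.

3.77 nmi

station A: 87316 ft = 14.3704 nmi.
station B: 19.67 km = 10.6210 nmi.
Spread: 14.3704 − 10.6000 = 3.77 nmi.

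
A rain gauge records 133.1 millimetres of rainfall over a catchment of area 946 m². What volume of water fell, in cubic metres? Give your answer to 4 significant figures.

1 mm over 1 m² is 1 L, so volume = 133.1 × 946 = 125912.6 L = 125.9 m³.

125.9 cubic metres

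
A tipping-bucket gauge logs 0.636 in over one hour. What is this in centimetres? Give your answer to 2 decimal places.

1.62 cm

1 in = 2.54 cm, so 0.636 × 2.54 = 1.62 cm.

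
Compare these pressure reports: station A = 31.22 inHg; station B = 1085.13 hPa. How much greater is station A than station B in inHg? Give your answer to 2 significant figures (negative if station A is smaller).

station B: 1085.13 hPa = 32.0439 inHg.
Difference: 31.2200 − 32.0439 = -0.82 inHg.

-0.82 inHg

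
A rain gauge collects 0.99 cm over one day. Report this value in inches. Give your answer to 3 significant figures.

1 cm = 0.393701 in, so 0.99 × 0.393701 = 0.390 in.

0.390 in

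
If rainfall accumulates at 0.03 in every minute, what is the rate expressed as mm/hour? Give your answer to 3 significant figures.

0.03 in/minute × 25.4 mm/in × 60 minute/hour = 45.7 mm/hour.

45.7 mm/hour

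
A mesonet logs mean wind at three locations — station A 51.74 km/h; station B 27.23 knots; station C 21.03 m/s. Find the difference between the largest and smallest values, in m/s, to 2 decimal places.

7.02 m/s

station A: 51.74 km/h = 14.3722 m/s.
station B: 27.23 kt = 14.0083 m/s.
Spread: 21.0300 − 14.0083 = 7.02 m/s.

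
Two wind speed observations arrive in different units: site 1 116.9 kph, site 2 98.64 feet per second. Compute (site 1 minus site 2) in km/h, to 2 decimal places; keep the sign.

8.66 km/h

site 2: 98.64 ft/s = 108.2357 km/h.
Difference: 116.9000 − 108.2357 = 8.66 km/h.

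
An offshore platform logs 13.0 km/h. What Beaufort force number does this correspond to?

Beaufort force 3

13.0 km/h = 3.6 m/s, which is Beaufort 3 (gentle breeze, 3.4–5.4 m/s).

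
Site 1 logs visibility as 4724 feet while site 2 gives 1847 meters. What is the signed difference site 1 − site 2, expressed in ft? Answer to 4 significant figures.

site 2: 1847 m = 6059.71 ft.
Difference: 4724.00 − 6059.71 = -1336 ft.

-1336 ft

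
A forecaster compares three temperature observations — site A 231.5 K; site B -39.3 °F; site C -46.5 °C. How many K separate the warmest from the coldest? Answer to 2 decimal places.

6.89 K

site A: 231.5 K = -41.650 °C.
site B: -39.3 °F = -39.611 °C.
Spread: (-39.611) − (-46.500) = 6.889 °C.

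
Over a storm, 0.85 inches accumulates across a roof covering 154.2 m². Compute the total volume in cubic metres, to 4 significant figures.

Depth: 0.85 in × 25.4 = 21.59 mm.
1 mm over 1 m² is 1 L, so volume = 21.59 × 154.2 = 3329.178 L = 3.329 m³.

3.329 cubic metres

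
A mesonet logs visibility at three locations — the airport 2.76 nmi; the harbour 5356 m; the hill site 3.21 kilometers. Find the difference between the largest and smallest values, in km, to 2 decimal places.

the airport: 2.76 nmi = 5.1115 km.
the harbour: 5356 m = 5.3560 km.
Spread: 5.3560 − 3.2100 = 2.15 km.

2.15 km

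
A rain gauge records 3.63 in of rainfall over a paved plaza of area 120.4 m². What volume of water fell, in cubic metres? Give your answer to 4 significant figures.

Depth: 3.63 in × 25.4 = 92.202 mm.
1 mm over 1 m² is 1 L, so volume = 92.202 × 120.4 = 11101.121 L = 11.10 m³.

11.10 cubic metres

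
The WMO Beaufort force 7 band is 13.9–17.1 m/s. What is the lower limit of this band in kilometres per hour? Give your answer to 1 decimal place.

50.0 km/h

13.9–17.1 m/s × 3.6 = 50.0–61.6 km/h.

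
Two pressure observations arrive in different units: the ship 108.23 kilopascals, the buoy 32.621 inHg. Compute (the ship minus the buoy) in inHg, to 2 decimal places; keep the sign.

-0.66 inHg

the ship: 108.23 kPa = 31.9603 inHg.
Difference: 31.9603 − 32.6210 = -0.66 inHg.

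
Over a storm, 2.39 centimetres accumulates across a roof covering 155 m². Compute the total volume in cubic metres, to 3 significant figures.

3.70 cubic metres

Depth: 2.39 cm × 10 = 23.9 mm.
1 mm over 1 m² is 1 L, so volume = 23.9 × 155 = 3704.5 L = 3.70 m³.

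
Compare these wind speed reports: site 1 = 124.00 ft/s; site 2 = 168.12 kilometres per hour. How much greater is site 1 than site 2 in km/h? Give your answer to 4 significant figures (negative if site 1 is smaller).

-32.06 km/h

site 1: 124.00 ft/s = 136.0627 km/h.
Difference: 136.0627 − 168.1200 = -32.06 km/h.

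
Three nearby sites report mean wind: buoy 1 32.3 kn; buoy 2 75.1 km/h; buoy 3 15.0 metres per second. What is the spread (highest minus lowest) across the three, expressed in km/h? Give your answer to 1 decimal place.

buoy 1: 32.3 kt = 59.820 km/h.
buoy 3: 15.0 m/s = 54.000 km/h.
Spread: 75.100 − 54.000 = 21.1 km/h.

21.1 km/h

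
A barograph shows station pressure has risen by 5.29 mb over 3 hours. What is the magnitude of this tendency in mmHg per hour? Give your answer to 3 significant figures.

5.29 mb / 3 h × 0.750062 mmHg/mb = 1.32 mmHg/h.

1.32 mmHg per hour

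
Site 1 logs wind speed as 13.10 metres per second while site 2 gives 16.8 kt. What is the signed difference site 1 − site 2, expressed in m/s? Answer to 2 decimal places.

4.46 m/s

site 2: 16.8 kt = 8.6427 m/s.
Difference: 13.1000 − 8.6427 = 4.46 m/s.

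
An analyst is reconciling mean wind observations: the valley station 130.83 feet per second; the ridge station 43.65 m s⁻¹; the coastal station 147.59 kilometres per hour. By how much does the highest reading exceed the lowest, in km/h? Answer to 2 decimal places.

13.58 km/h

the valley station: 130.83 ft/s = 143.5571 km/h.
the ridge station: 43.65 m/s = 157.1400 km/h.
Spread: 157.1400 − 143.5571 = 13.58 km/h.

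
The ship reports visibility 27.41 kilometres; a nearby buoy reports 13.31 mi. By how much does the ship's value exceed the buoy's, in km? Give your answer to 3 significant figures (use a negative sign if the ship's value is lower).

the buoy: 13.31 SM = 21.4204 km.
Difference: 27.4100 − 21.4204 = 5.99 km.

5.99 km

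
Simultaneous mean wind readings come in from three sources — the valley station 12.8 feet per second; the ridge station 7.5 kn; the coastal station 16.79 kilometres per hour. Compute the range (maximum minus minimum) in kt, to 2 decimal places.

1.57 kt

the valley station: 12.8 ft/s = 7.5838 kt.
the coastal station: 16.79 km/h = 9.0659 kt.
Spread: 9.0659 − 7.5000 = 1.57 kt.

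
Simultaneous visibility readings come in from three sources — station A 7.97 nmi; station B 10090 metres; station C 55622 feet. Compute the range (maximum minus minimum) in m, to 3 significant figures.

6860 m

station A: 7.97 nmi = 14760.44 m.
station C: 55622 ft = 16953.59 m.
Spread: 16953.59 − 10090.00 = 6860 m.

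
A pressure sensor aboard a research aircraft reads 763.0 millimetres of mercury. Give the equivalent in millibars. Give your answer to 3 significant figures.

1 mmHg = 1.33322 mb, so 763.0 × 1.33322 = 1020 mb.

1020 mb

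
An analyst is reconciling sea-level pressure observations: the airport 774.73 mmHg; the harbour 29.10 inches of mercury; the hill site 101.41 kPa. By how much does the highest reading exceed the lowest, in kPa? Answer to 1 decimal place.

4.7 kPa

the airport: 774.73 mmHg = 103.289 kPa.
the harbour: 29.10 inHg = 98.544 kPa.
Spread: 103.289 − 98.544 = 4.7 kPa.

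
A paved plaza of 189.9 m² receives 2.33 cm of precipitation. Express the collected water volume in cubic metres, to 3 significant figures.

4.42 cubic metres

Depth: 2.33 cm × 10 = 23.3 mm.
1 mm over 1 m² is 1 L, so volume = 23.3 × 189.9 = 4424.67 L = 4.42 m³.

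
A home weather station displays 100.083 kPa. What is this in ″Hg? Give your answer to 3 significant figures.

29.6 inHg

1 kPa = 0.2953 inHg, so 100.083 × 0.2953 = 29.6 inHg.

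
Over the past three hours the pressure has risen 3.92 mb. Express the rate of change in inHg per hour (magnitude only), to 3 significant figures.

3.92 mb / 3 h × 0.02953 inHg/mb = 0.0386 inHg/h.

0.0386 inHg per hour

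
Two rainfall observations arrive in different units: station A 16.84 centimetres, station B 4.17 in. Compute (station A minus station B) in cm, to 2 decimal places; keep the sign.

station B: 4.17 in = 10.5918 cm.
Difference: 16.8400 − 10.5918 = 6.25 cm.

6.25 cm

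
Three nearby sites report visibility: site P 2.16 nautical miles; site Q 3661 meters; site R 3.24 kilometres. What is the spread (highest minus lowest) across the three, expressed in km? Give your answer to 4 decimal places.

0.7603 km

site P: 2.16 nmi = 4.000320 km.
site Q: 3661 m = 3.661000 km.
Spread: 4.000320 − 3.240000 = 0.7603 km.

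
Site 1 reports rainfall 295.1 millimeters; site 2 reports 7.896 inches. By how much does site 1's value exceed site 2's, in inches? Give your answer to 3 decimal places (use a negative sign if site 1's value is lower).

3.722 in

site 1: 295.1 mm = 11.61811 in.
Difference: 11.61811 − 7.89600 = 3.722 in.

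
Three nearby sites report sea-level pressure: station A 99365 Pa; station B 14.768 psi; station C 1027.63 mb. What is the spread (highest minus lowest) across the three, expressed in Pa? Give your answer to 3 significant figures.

3400 Pa

station B: 14.768 psi = 101821.78 Pa.
station C: 1027.63 mb = 102763.00 Pa.
Spread: 102763.00 − 99365.00 = 3400 Pa.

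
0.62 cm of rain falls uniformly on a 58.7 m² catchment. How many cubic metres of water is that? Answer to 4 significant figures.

Depth: 0.62 cm × 10 = 6.2 mm.
1 mm over 1 m² is 1 L, so volume = 6.2 × 58.7 = 363.94 L = 0.3639 m³.

0.3639 cubic metres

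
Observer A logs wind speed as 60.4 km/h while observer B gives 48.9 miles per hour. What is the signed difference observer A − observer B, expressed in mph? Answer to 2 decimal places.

-11.37 mph

observer A: 60.4 km/h = 37.5308 mph.
Difference: 37.5308 − 48.9000 = -11.37 mph.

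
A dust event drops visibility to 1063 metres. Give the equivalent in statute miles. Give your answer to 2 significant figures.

0.66 SM

1 m = 0.000621371 SM, so 1063 × 0.000621371 = 0.66 SM.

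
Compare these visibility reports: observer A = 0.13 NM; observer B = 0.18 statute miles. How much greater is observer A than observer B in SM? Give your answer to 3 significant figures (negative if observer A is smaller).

-0.0304 SM

observer A: 0.13 nmi = 0.149601 SM.
Difference: 0.149601 − 0.180000 = -0.0304 SM.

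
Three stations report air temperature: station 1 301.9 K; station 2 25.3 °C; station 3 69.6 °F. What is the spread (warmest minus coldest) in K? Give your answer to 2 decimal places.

7.86 K

station 1: 301.9 K = 28.750 °C.
station 3: 69.6 °F = 20.889 °C.
Spread: 28.750 − 20.889 = 7.861 °C.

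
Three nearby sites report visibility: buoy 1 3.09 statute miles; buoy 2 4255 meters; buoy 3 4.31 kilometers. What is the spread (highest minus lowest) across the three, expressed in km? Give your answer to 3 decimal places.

0.718 km

buoy 1: 3.09 SM = 4.97287 km.
buoy 2: 4255 m = 4.25500 km.
Spread: 4.97287 − 4.25500 = 0.718 km.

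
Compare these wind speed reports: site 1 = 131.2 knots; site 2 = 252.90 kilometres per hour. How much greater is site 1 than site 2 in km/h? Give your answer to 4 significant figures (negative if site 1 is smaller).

site 1: 131.2 kt = 242.98240 km/h.
Difference: 242.98240 − 252.90000 = -9.918 km/h.

-9.918 km/h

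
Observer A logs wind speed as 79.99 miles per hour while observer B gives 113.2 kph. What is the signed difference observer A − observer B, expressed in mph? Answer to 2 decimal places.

9.65 mph

observer B: 113.2 km/h = 70.3392 mph.
Difference: 79.9900 − 70.3392 = 9.65 mph.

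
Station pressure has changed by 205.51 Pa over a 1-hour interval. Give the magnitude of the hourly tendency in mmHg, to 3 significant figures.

1.54 mmHg per hour

205.51 Pa / 1 h × 0.00750062 mmHg/Pa = 1.54 mmHg/h.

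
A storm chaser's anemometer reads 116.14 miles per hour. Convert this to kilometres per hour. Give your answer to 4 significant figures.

1 mph = 1.60934 km/h, so 116.14 × 1.60934 = 186.9 km/h.

186.9 km/h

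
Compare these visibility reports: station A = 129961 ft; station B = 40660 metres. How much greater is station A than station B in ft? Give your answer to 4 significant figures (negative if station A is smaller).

-3438 ft

station B: 40660 m = 133398.95 ft.
Difference: 129961.00 − 133398.95 = -3438 ft.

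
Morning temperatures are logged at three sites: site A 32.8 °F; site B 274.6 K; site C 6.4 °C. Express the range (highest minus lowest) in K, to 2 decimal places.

5.96 K

site A: 32.8 °F = 0.444 °C.
site B: 274.6 K = 1.450 °C.
Spread: 6.400 − 0.444 = 5.956 °C.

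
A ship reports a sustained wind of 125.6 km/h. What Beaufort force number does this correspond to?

Beaufort force 12

125.6 km/h = 34.9 m/s, which is Beaufort 12 (hurricane force, ≥32.7 m/s).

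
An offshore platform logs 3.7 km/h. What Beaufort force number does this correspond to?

Beaufort force 1

3.7 km/h = 1.0 m/s, which is Beaufort 1 (light air, 0.3–1.5 m/s).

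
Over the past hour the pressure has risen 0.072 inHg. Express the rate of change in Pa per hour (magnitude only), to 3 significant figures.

244 Pa per hour

0.072 inHg / 1 h × 3386.39 Pa/inHg = 244 Pa/h.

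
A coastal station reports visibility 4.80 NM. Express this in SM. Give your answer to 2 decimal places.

1 nmi = 1.15078 SM, so 4.80 × 1.15078 = 5.52 SM.

5.52 SM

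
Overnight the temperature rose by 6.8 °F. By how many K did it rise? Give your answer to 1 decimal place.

3.8 K

For a temperature change the 32° offset cancels: ΔK = 6.8 × 0.5556 = 3.8 K.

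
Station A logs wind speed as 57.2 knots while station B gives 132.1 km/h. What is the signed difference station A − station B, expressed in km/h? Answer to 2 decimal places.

-26.17 km/h

station A: 57.2 kt = 105.9344 km/h.
Difference: 105.9344 − 132.1000 = -26.17 km/h.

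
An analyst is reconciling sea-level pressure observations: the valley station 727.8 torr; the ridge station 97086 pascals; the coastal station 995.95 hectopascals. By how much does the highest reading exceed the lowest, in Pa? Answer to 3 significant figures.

the valley station: 727.8 mmHg = 97032.03 Pa.
the coastal station: 995.95 hPa = 99595.00 Pa.
Spread: 99595.00 − 97032.03 = 2560 Pa.

2560 Pa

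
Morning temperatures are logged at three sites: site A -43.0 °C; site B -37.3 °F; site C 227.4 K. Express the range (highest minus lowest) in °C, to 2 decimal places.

7.25 °C

site B: -37.3 °F = -38.500 °C.
site C: 227.4 K = -45.750 °C.
Spread: (-38.500) − (-45.750) = 7.250 °C.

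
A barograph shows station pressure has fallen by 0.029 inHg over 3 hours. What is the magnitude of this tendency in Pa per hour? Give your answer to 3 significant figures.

0.029 inHg / 3 h × 3386.39 Pa/inHg = 32.7 Pa/h.

32.7 Pa per hour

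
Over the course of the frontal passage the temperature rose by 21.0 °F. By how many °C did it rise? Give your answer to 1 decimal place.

11.7 °C

A change of 1 °C equals a change of 1.8 °F: Δ°C = 21.0 × 0.5556 = 11.7 °C.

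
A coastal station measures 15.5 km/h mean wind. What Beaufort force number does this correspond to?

15.5 km/h = 4.3 m/s, which is Beaufort 3 (gentle breeze, 3.4–5.4 m/s).

Beaufort force 3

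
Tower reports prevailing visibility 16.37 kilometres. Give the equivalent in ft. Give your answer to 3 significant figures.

53700 ft

1 km = 3280.84 ft, so 16.37 × 3280.84 = 53700 ft.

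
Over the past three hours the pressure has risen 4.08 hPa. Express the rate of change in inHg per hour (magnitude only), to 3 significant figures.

4.08 hPa / 3 h × 0.02953 inHg/hPa = 0.0402 inHg/h.

0.0402 inHg per hour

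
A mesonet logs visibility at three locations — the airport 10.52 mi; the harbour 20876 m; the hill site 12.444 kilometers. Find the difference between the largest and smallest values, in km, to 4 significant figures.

8.432 km

the airport: 10.52 SM = 16.93030 km.
the harbour: 20876 m = 20.87600 km.
Spread: 20.87600 − 12.44400 = 8.432 km.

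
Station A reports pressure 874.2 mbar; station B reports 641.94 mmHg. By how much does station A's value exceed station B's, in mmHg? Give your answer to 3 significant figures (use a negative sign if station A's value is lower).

13.8 mmHg

station A: 874.2 mb = 655.704 mmHg.
Difference: 655.704 − 641.940 = 13.8 mmHg.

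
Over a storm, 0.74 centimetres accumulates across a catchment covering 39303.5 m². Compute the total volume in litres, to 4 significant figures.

290800 litres

Depth: 0.74 cm × 10 = 7.4 mm.
1 mm over 1 m² is 1 L, so volume = 7.4 × 39303.5 = 290845.9 L ≈ 290800 L.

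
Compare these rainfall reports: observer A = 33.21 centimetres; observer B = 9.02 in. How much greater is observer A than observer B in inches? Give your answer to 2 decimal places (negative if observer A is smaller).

4.05 in

observer A: 33.21 cm = 13.0748 in.
Difference: 13.0748 − 9.0200 = 4.05 in.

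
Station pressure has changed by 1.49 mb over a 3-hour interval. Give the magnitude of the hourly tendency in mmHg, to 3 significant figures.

0.373 mmHg per hour

1.49 mb / 3 h × 0.750062 mmHg/mb = 0.373 mmHg/h.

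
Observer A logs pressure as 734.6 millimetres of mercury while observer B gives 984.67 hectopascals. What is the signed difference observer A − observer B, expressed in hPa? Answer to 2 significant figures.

-5.3 hPa

observer A: 734.6 mmHg = 979.386 hPa.
Difference: 979.386 − 984.670 = -5.3 hPa.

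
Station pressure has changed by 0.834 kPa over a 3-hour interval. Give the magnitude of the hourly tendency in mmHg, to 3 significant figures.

0.834 kPa / 3 h × 7.50062 mmHg/kPa = 2.09 mmHg/h.

2.09 mmHg per hour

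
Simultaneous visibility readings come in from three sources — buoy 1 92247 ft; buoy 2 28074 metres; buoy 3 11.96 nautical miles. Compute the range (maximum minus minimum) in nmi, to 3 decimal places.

buoy 1: 92247 ft = 15.18190 nmi.
buoy 2: 28074 m = 15.15875 nmi.
Spread: 15.18190 − 11.96000 = 3.222 nmi.

3.222 nmi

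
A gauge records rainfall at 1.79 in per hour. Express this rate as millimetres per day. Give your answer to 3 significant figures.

1090 mm/day

1.79 in/hour × 25.4 mm/in × 24 hour/day = 1090 mm/day.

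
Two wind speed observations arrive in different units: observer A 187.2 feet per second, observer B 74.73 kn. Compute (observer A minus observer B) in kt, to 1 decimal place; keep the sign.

observer A: 187.2 ft/s = 110.913 kt.
Difference: 110.913 − 74.730 = 36.2 kt.

36.2 kt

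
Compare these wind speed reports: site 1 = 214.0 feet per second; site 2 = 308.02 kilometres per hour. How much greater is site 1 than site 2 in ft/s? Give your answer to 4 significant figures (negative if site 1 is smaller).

-66.71 ft/s

site 2: 308.02 km/h = 280.7123 ft/s.
Difference: 214.0000 − 280.7123 = -66.71 ft/s.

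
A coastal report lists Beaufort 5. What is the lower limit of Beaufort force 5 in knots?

17 kt

Beaufort 5 (fresh breeze) spans 17–21 knots.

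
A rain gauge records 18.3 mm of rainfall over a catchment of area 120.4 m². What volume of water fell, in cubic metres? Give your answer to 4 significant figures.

1 mm over 1 m² is 1 L, so volume = 18.3 × 120.4 = 2203.32 L = 2.203 m³.

2.203 cubic metres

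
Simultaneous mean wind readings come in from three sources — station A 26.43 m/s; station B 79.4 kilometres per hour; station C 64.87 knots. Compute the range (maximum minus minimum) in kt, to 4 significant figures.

station A: 26.43 m/s = 51.3758 kt.
station B: 79.4 km/h = 42.8726 kt.
Spread: 64.8700 − 42.8726 = 22.00 kt.

22.00 kt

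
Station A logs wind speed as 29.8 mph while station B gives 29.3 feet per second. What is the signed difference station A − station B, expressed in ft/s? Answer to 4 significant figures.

station A: 29.8 mph = 43.7067 ft/s.
Difference: 43.7067 − 29.3000 = 14.41 ft/s.

14.41 ft/s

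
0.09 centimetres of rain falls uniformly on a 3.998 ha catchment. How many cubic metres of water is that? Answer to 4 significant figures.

35.98 cubic metres

Depth: 0.09 cm × 10 = 0.9 mm.
Area: 3.998 ha = 39980 m².
1 mm over 1 m² is 1 L, so volume = 0.9 × 39980 = 35982 L = 35.98 m³.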